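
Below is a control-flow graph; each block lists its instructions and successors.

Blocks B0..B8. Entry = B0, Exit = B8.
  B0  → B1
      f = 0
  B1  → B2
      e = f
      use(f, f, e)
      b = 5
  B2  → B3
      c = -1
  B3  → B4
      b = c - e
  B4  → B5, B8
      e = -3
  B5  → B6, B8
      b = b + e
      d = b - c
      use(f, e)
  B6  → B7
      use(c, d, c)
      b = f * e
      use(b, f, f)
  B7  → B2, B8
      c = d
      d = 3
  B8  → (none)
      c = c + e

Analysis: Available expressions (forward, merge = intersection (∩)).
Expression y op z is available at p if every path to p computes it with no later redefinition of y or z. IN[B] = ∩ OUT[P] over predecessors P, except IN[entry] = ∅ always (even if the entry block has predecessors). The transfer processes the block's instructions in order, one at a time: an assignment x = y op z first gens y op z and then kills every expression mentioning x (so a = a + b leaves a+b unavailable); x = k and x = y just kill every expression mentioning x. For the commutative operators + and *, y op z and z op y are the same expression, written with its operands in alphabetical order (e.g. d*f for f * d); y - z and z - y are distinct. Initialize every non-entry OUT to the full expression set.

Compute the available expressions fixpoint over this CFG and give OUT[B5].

Answer: {b-c}

Derivation:
Converged values:
  B0:  IN={}  OUT={}
  B1:  IN={}  OUT={}
  B2:  IN={}  OUT={}
  B3:  IN={}  OUT={c-e}
  B4:  IN={c-e}  OUT={}
  B5:  IN={}  OUT={b-c}
  B6:  IN={b-c}  OUT={e*f}
  B7:  IN={e*f}  OUT={e*f}
  B8:  IN={}  OUT={}

Merge at B5: IN[B5] = OUT[B4] = {}
Applying B5's transfer function to that IN value gives OUT[B5] (row B5 above).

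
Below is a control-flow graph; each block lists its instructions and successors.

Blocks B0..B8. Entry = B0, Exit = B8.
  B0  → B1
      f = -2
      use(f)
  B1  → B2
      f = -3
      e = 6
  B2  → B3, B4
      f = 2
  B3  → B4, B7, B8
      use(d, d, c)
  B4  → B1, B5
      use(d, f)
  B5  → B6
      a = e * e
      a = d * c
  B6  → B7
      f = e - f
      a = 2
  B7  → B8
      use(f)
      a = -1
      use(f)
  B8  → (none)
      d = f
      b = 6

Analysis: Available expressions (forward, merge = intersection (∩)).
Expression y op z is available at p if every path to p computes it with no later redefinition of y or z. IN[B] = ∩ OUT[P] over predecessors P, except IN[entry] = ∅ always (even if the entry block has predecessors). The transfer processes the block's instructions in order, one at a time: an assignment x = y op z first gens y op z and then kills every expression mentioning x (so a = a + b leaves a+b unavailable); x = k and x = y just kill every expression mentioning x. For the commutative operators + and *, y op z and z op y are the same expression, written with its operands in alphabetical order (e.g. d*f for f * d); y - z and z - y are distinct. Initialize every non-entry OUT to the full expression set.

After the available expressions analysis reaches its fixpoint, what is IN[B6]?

Answer: {c*d, e*e}

Derivation:
Converged values:
  B0: | IN={} | OUT={}
  B1: | IN={} | OUT={}
  B2: | IN={} | OUT={}
  B3: | IN={} | OUT={}
  B4: | IN={} | OUT={}
  B5: | IN={} | OUT={c*d, e*e}
  B6: | IN={c*d, e*e} | OUT={c*d, e*e}
  B7: | IN={} | OUT={}
  B8: | IN={} | OUT={}

Merge at B6: IN[B6] = OUT[B5] = {c*d, e*e}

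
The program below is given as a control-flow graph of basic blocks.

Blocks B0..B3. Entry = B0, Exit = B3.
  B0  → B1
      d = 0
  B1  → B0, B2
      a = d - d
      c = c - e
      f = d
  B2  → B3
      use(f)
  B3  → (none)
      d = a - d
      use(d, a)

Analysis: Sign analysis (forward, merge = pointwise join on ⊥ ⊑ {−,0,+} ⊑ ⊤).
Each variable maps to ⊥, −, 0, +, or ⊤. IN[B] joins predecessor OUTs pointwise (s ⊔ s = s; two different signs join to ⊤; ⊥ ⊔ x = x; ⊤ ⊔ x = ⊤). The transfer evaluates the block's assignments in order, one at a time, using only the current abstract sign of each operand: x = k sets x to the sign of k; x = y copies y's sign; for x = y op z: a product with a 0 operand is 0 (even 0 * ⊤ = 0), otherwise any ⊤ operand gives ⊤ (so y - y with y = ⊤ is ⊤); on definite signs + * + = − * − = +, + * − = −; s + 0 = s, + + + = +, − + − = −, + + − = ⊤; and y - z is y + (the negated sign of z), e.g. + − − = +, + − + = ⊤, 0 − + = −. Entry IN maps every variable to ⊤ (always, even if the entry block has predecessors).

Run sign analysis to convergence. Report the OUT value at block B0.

Answer: {a: ⊤, b: ⊤, c: ⊤, d: 0, e: ⊤, f: ⊤}

Derivation:
Fixpoint table:
  B0:  IN=(all ⊤)  OUT={d:0; rest ⊤}
  B1:  IN={d:0; rest ⊤}  OUT={a:0, d:0, f:0; rest ⊤}
  B2:  IN={a:0, d:0, f:0; rest ⊤}  OUT={a:0, d:0, f:0; rest ⊤}
  B3:  IN={a:0, d:0, f:0; rest ⊤}  OUT={a:0, d:0, f:0; rest ⊤}

Merge at B0 (entry node, so the boundary value (all ⊤) is joined with the incoming edge(s)): IN[B0] = (all ⊤) ⊔ OUT[B1] = {a: ⊤, b: ⊤, c: ⊤, d: ⊤, e: ⊤, f: ⊤}
Applying B0's transfer function to that IN value gives OUT[B0] (row B0 above).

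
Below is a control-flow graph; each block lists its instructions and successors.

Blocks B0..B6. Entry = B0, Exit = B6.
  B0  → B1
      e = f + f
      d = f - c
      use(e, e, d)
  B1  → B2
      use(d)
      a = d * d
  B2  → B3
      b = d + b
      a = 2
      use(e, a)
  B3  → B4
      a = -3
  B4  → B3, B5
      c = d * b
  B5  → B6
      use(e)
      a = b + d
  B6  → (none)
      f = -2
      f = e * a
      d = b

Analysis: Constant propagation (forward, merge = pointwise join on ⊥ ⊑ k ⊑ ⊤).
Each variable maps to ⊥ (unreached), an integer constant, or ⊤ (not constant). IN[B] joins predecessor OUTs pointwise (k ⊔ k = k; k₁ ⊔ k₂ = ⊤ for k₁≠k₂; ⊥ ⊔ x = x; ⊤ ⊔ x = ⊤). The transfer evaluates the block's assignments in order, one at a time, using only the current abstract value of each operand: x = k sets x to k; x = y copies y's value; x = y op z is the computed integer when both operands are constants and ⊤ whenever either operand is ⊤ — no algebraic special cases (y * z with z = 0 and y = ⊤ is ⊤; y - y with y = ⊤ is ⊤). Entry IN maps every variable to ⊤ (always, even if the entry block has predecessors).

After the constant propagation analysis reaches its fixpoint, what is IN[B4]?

Answer: {a: -3, b: ⊤, c: ⊤, d: ⊤, e: ⊤, f: ⊤}

Working:
Converged values:
  B0:   IN=(all ⊤)   OUT=(all ⊤)
  B1:   IN=(all ⊤)   OUT=(all ⊤)
  B2:   IN=(all ⊤)   OUT={a:2; rest ⊤}
  B3:   IN=(all ⊤)   OUT={a:-3; rest ⊤}
  B4:   IN={a:-3; rest ⊤}   OUT={a:-3; rest ⊤}
  B5:   IN={a:-3; rest ⊤}   OUT=(all ⊤)
  B6:   IN=(all ⊤)   OUT=(all ⊤)

Merge at B4: IN[B4] = OUT[B3] = {a: -3, b: ⊤, c: ⊤, d: ⊤, e: ⊤, f: ⊤}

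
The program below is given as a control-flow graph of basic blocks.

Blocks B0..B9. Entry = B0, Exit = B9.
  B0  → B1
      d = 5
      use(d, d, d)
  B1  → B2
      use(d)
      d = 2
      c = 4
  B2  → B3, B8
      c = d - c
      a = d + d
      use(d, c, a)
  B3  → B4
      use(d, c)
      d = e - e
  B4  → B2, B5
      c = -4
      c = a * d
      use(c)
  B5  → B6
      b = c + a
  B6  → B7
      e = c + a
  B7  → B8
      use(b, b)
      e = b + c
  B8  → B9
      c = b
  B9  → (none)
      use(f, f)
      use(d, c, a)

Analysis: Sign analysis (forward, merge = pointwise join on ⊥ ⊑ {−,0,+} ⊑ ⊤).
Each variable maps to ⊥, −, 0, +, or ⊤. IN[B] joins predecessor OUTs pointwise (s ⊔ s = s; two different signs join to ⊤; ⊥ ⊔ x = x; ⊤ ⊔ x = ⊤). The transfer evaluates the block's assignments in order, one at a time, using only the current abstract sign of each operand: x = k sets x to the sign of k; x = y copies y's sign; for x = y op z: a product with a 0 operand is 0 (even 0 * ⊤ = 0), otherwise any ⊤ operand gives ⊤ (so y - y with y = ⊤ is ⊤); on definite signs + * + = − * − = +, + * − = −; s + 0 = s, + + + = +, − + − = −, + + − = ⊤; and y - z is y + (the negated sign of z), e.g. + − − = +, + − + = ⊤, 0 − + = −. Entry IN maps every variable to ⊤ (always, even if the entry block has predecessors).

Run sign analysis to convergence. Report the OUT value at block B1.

Answer: {a: ⊤, b: ⊤, c: +, d: +, e: ⊤, f: ⊤}

Derivation:
Per-block solution:
  B0: | IN=(all ⊤) | OUT={d:+; rest ⊤}
  B1: | IN={d:+; rest ⊤} | OUT={c:+, d:+; rest ⊤}
  B2: | IN=(all ⊤) | OUT=(all ⊤)
  B3: | IN=(all ⊤) | OUT=(all ⊤)
  B4: | IN=(all ⊤) | OUT=(all ⊤)
  B5: | IN=(all ⊤) | OUT=(all ⊤)
  B6: | IN=(all ⊤) | OUT=(all ⊤)
  B7: | IN=(all ⊤) | OUT=(all ⊤)
  B8: | IN=(all ⊤) | OUT=(all ⊤)
  B9: | IN=(all ⊤) | OUT=(all ⊤)

Merge at B1: IN[B1] = OUT[B0] = {a: ⊤, b: ⊤, c: ⊤, d: +, e: ⊤, f: ⊤}
Applying B1's transfer function to that IN value gives OUT[B1] (row B1 above).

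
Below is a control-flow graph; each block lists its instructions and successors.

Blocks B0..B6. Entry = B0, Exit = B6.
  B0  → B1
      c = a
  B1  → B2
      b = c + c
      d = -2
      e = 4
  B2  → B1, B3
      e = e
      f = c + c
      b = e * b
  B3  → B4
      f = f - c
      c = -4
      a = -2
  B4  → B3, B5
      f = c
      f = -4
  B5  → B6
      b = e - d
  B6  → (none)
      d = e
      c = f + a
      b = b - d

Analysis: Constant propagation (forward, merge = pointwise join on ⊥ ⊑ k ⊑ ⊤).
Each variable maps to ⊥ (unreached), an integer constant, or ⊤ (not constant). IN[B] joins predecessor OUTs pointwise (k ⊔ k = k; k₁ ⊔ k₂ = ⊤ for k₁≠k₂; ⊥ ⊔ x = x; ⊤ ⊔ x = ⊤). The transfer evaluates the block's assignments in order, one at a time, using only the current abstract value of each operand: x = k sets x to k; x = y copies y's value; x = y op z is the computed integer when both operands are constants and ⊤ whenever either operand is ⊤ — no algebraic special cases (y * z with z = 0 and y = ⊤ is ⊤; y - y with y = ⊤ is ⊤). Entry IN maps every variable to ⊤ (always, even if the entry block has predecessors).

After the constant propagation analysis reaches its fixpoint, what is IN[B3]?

Per-block solution:
  B0: | IN=(all ⊤) | OUT=(all ⊤)
  B1: | IN=(all ⊤) | OUT={d:-2, e:4; rest ⊤}
  B2: | IN={d:-2, e:4; rest ⊤} | OUT={d:-2, e:4; rest ⊤}
  B3: | IN={d:-2, e:4; rest ⊤} | OUT={a:-2, c:-4, d:-2, e:4; rest ⊤}
  B4: | IN={a:-2, c:-4, d:-2, e:4; rest ⊤} | OUT={a:-2, c:-4, d:-2, e:4, f:-4; rest ⊤}
  B5: | IN={a:-2, c:-4, d:-2, e:4, f:-4; rest ⊤} | OUT={a:-2, b:6, c:-4, d:-2, e:4, f:-4; rest ⊤}
  B6: | IN={a:-2, b:6, c:-4, d:-2, e:4, f:-4; rest ⊤} | OUT={a:-2, b:2, c:-6, d:4, e:4, f:-4; rest ⊤}

Merge at B3: IN[B3] = OUT[B2] ⊔ OUT[B4] = {a: ⊤, b: ⊤, c: ⊤, d: -2, e: 4, f: ⊤}

Answer: {a: ⊤, b: ⊤, c: ⊤, d: -2, e: 4, f: ⊤}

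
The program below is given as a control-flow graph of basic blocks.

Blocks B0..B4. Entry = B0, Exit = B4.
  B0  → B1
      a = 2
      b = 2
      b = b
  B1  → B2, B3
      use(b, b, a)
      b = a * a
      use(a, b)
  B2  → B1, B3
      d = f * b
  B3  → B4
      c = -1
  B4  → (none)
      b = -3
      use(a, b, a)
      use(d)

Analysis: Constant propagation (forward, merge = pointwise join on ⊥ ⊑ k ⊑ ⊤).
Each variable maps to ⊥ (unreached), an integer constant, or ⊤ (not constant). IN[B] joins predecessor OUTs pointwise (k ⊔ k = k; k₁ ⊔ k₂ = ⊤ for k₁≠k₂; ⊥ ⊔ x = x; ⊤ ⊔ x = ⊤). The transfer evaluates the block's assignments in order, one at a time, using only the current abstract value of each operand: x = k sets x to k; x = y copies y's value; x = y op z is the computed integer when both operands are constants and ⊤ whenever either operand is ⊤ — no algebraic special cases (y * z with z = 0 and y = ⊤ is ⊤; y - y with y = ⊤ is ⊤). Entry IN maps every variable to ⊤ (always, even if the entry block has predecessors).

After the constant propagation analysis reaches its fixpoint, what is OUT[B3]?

Answer: {a: 2, b: 4, c: -1, d: ⊤, e: ⊤, f: ⊤}

Derivation:
Per-block solution:
  B0:   IN=(all ⊤)   OUT={a:2, b:2; rest ⊤}
  B1:   IN={a:2; rest ⊤}   OUT={a:2, b:4; rest ⊤}
  B2:   IN={a:2, b:4; rest ⊤}   OUT={a:2, b:4; rest ⊤}
  B3:   IN={a:2, b:4; rest ⊤}   OUT={a:2, b:4, c:-1; rest ⊤}
  B4:   IN={a:2, b:4, c:-1; rest ⊤}   OUT={a:2, b:-3, c:-1; rest ⊤}

Merge at B3: IN[B3] = OUT[B1] ⊔ OUT[B2] = {a: 2, b: 4, c: ⊤, d: ⊤, e: ⊤, f: ⊤}
Applying B3's transfer function to that IN value gives OUT[B3] (row B3 above).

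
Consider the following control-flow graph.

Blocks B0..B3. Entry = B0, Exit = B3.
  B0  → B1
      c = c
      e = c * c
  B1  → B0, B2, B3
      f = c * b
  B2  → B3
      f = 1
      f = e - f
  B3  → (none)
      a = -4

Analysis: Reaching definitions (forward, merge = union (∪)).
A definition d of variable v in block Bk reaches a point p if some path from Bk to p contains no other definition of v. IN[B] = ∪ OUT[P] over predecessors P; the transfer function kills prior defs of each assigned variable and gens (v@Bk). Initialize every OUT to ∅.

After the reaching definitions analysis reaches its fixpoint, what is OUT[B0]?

Answer: {c@B0, e@B0, f@B1}

Working:
Per-block solution:
  B0:   IN={c@B0, e@B0, f@B1}   OUT={c@B0, e@B0, f@B1}
  B1:   IN={c@B0, e@B0, f@B1}   OUT={c@B0, e@B0, f@B1}
  B2:   IN={c@B0, e@B0, f@B1}   OUT={c@B0, e@B0, f@B2}
  B3:   IN={c@B0, e@B0, f@B1, f@B2}   OUT={a@B3, c@B0, e@B0, f@B1, f@B2}

Merge at B0 (entry node, so the boundary value {} is joined with the incoming edge(s)): IN[B0] = {} ⊔ OUT[B1] = {c@B0, e@B0, f@B1}
Applying B0's transfer function to that IN value gives OUT[B0] (row B0 above).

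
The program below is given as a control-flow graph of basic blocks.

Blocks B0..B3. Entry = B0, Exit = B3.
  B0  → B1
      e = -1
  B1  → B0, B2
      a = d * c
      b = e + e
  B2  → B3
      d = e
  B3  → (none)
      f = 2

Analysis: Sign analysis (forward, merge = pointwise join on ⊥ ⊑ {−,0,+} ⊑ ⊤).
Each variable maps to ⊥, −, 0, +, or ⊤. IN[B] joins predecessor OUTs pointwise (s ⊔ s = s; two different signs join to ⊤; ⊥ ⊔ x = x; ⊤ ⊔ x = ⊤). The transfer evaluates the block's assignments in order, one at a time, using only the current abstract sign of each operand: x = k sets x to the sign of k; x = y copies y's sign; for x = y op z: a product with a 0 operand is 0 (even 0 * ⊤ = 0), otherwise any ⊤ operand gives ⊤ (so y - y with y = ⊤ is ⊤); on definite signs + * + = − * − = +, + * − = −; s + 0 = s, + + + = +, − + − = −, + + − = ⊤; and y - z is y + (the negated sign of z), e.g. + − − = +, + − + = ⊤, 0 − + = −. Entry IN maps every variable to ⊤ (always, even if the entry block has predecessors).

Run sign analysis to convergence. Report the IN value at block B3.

Answer: {a: ⊤, b: -, c: ⊤, d: -, e: -, f: ⊤}

Derivation:
Converged values:
  B0: | IN=(all ⊤) | OUT={e:-; rest ⊤}
  B1: | IN={e:-; rest ⊤} | OUT={b:-, e:-; rest ⊤}
  B2: | IN={b:-, e:-; rest ⊤} | OUT={b:-, d:-, e:-; rest ⊤}
  B3: | IN={b:-, d:-, e:-; rest ⊤} | OUT={b:-, d:-, e:-, f:+; rest ⊤}

Merge at B3: IN[B3] = OUT[B2] = {a: ⊤, b: -, c: ⊤, d: -, e: -, f: ⊤}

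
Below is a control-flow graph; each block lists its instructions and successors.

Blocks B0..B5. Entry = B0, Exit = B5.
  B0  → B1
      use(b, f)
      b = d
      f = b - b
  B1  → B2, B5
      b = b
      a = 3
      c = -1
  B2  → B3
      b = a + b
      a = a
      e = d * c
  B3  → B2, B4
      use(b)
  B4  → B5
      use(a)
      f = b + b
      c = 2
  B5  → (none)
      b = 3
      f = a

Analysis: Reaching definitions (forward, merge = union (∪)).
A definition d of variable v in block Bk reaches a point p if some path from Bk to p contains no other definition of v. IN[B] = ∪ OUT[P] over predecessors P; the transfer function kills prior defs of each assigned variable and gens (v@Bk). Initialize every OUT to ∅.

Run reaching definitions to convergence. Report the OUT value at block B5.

Converged values:
  B0: | IN={} | OUT={b@B0, f@B0}
  B1: | IN={b@B0, f@B0} | OUT={a@B1, b@B1, c@B1, f@B0}
  B2: | IN={a@B1, a@B2, b@B1, b@B2, c@B1, e@B2, f@B0} | OUT={a@B2, b@B2, c@B1, e@B2, f@B0}
  B3: | IN={a@B2, b@B2, c@B1, e@B2, f@B0} | OUT={a@B2, b@B2, c@B1, e@B2, f@B0}
  B4: | IN={a@B2, b@B2, c@B1, e@B2, f@B0} | OUT={a@B2, b@B2, c@B4, e@B2, f@B4}
  B5: | IN={a@B1, a@B2, b@B1, b@B2, c@B1, c@B4, e@B2, f@B0, f@B4} | OUT={a@B1, a@B2, b@B5, c@B1, c@B4, e@B2, f@B5}

Merge at B5: IN[B5] = OUT[B1] ⊔ OUT[B4] = {a@B1, a@B2, b@B1, b@B2, c@B1, c@B4, e@B2, f@B0, f@B4}
Applying B5's transfer function to that IN value gives OUT[B5] (row B5 above).

Answer: {a@B1, a@B2, b@B5, c@B1, c@B4, e@B2, f@B5}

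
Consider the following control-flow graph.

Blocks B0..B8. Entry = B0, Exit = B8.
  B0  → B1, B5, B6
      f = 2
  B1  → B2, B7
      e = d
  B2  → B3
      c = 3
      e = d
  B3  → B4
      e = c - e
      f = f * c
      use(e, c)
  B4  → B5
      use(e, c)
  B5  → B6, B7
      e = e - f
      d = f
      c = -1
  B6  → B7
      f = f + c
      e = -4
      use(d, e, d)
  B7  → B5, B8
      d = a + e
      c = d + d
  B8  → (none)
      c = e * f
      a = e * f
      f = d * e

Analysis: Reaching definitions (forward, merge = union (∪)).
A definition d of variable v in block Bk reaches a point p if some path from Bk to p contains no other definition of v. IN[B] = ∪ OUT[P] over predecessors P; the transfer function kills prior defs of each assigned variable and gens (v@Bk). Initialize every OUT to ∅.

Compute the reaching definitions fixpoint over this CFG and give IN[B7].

Answer: {c@B5, d@B5, e@B1, e@B5, e@B6, f@B0, f@B3, f@B6}

Derivation:
Converged values:
  B0:  IN={}  OUT={f@B0}
  B1:  IN={f@B0}  OUT={e@B1, f@B0}
  B2:  IN={e@B1, f@B0}  OUT={c@B2, e@B2, f@B0}
  B3:  IN={c@B2, e@B2, f@B0}  OUT={c@B2, e@B3, f@B3}
  B4:  IN={c@B2, e@B3, f@B3}  OUT={c@B2, e@B3, f@B3}
  B5:  IN={c@B2, c@B7, d@B7, e@B1, e@B3, e@B5, e@B6, f@B0, f@B3, f@B6}  OUT={c@B5, d@B5, e@B5, f@B0, f@B3, f@B6}
  B6:  IN={c@B5, d@B5, e@B5, f@B0, f@B3, f@B6}  OUT={c@B5, d@B5, e@B6, f@B6}
  B7:  IN={c@B5, d@B5, e@B1, e@B5, e@B6, f@B0, f@B3, f@B6}  OUT={c@B7, d@B7, e@B1, e@B5, e@B6, f@B0, f@B3, f@B6}
  B8:  IN={c@B7, d@B7, e@B1, e@B5, e@B6, f@B0, f@B3, f@B6}  OUT={a@B8, c@B8, d@B7, e@B1, e@B5, e@B6, f@B8}

Merge at B7: IN[B7] = OUT[B1] ⊔ OUT[B5] ⊔ OUT[B6] = {c@B5, d@B5, e@B1, e@B5, e@B6, f@B0, f@B3, f@B6}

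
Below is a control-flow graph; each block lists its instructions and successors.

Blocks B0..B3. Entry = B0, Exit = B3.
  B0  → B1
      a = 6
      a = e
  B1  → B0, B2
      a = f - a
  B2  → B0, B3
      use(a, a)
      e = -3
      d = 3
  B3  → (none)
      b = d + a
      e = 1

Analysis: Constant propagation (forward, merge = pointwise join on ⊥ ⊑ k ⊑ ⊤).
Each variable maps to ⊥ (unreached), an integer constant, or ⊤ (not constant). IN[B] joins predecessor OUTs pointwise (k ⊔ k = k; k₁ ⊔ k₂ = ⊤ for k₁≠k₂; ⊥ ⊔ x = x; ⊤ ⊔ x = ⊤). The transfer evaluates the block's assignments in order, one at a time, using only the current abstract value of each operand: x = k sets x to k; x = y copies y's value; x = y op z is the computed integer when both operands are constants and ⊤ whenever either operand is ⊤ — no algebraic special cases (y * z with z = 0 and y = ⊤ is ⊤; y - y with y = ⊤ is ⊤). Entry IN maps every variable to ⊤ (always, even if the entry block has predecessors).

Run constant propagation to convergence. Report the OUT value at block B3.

Per-block solution:
  B0:  IN=(all ⊤)  OUT=(all ⊤)
  B1:  IN=(all ⊤)  OUT=(all ⊤)
  B2:  IN=(all ⊤)  OUT={d:3, e:-3; rest ⊤}
  B3:  IN={d:3, e:-3; rest ⊤}  OUT={d:3, e:1; rest ⊤}

Merge at B3: IN[B3] = OUT[B2] = {a: ⊤, b: ⊤, c: ⊤, d: 3, e: -3, f: ⊤}
Applying B3's transfer function to that IN value gives OUT[B3] (row B3 above).

Answer: {a: ⊤, b: ⊤, c: ⊤, d: 3, e: 1, f: ⊤}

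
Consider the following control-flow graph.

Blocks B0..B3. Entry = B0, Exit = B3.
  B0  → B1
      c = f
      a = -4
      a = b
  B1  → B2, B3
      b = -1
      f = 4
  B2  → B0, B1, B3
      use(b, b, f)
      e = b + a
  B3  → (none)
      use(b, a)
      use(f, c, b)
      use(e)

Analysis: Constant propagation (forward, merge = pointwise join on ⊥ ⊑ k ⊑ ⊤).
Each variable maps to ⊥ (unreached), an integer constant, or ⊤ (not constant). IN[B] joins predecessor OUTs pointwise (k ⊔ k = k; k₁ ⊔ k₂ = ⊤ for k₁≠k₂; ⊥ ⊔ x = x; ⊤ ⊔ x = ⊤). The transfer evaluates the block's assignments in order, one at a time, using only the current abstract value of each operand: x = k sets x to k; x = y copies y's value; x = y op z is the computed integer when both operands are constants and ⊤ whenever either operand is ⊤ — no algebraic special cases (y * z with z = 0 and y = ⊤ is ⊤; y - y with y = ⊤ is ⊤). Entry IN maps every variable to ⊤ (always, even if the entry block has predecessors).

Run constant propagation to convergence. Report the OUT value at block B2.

Fixpoint table:
  B0:  IN=(all ⊤)  OUT=(all ⊤)
  B1:  IN=(all ⊤)  OUT={b:-1, f:4; rest ⊤}
  B2:  IN={b:-1, f:4; rest ⊤}  OUT={b:-1, f:4; rest ⊤}
  B3:  IN={b:-1, f:4; rest ⊤}  OUT={b:-1, f:4; rest ⊤}

Merge at B2: IN[B2] = OUT[B1] = {a: ⊤, b: -1, c: ⊤, d: ⊤, e: ⊤, f: 4}
Applying B2's transfer function to that IN value gives OUT[B2] (row B2 above).

Answer: {a: ⊤, b: -1, c: ⊤, d: ⊤, e: ⊤, f: 4}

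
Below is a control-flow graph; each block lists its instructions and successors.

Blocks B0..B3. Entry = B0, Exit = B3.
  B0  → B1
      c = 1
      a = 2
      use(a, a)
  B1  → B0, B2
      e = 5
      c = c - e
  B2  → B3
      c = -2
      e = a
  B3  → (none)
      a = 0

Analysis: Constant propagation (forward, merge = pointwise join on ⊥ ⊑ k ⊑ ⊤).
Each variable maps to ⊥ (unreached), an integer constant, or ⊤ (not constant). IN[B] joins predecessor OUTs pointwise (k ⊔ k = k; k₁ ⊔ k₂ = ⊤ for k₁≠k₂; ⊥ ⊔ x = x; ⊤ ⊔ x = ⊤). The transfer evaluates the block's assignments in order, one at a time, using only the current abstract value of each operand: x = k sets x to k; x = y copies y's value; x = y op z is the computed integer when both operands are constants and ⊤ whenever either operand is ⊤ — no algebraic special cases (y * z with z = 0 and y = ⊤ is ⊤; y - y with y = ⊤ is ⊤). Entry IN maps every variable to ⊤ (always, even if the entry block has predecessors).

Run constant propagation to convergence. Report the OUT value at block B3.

Per-block solution:
  B0:  IN=(all ⊤)  OUT={a:2, c:1; rest ⊤}
  B1:  IN={a:2, c:1; rest ⊤}  OUT={a:2, c:-4, e:5; rest ⊤}
  B2:  IN={a:2, c:-4, e:5; rest ⊤}  OUT={a:2, c:-2, e:2; rest ⊤}
  B3:  IN={a:2, c:-2, e:2; rest ⊤}  OUT={a:0, c:-2, e:2; rest ⊤}

Merge at B3: IN[B3] = OUT[B2] = {a: 2, b: ⊤, c: -2, d: ⊤, e: 2, f: ⊤}
Applying B3's transfer function to that IN value gives OUT[B3] (row B3 above).

Answer: {a: 0, b: ⊤, c: -2, d: ⊤, e: 2, f: ⊤}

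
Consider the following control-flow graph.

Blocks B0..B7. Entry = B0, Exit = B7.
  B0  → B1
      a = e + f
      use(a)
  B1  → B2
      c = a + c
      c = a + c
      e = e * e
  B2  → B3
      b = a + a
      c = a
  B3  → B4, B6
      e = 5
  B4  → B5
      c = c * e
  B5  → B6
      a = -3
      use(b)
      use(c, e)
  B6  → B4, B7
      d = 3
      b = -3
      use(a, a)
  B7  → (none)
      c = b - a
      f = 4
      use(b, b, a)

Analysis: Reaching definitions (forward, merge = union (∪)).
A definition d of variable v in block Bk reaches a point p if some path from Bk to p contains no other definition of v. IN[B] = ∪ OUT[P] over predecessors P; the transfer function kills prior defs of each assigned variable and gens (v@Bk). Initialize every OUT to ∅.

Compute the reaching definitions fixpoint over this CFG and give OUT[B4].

Converged values:
  B0: | IN={} | OUT={a@B0}
  B1: | IN={a@B0} | OUT={a@B0, c@B1, e@B1}
  B2: | IN={a@B0, c@B1, e@B1} | OUT={a@B0, b@B2, c@B2, e@B1}
  B3: | IN={a@B0, b@B2, c@B2, e@B1} | OUT={a@B0, b@B2, c@B2, e@B3}
  B4: | IN={a@B0, a@B5, b@B2, b@B6, c@B2, c@B4, d@B6, e@B3} | OUT={a@B0, a@B5, b@B2, b@B6, c@B4, d@B6, e@B3}
  B5: | IN={a@B0, a@B5, b@B2, b@B6, c@B4, d@B6, e@B3} | OUT={a@B5, b@B2, b@B6, c@B4, d@B6, e@B3}
  B6: | IN={a@B0, a@B5, b@B2, b@B6, c@B2, c@B4, d@B6, e@B3} | OUT={a@B0, a@B5, b@B6, c@B2, c@B4, d@B6, e@B3}
  B7: | IN={a@B0, a@B5, b@B6, c@B2, c@B4, d@B6, e@B3} | OUT={a@B0, a@B5, b@B6, c@B7, d@B6, e@B3, f@B7}

Merge at B4: IN[B4] = OUT[B3] ⊔ OUT[B6] = {a@B0, a@B5, b@B2, b@B6, c@B2, c@B4, d@B6, e@B3}
Applying B4's transfer function to that IN value gives OUT[B4] (row B4 above).

Answer: {a@B0, a@B5, b@B2, b@B6, c@B4, d@B6, e@B3}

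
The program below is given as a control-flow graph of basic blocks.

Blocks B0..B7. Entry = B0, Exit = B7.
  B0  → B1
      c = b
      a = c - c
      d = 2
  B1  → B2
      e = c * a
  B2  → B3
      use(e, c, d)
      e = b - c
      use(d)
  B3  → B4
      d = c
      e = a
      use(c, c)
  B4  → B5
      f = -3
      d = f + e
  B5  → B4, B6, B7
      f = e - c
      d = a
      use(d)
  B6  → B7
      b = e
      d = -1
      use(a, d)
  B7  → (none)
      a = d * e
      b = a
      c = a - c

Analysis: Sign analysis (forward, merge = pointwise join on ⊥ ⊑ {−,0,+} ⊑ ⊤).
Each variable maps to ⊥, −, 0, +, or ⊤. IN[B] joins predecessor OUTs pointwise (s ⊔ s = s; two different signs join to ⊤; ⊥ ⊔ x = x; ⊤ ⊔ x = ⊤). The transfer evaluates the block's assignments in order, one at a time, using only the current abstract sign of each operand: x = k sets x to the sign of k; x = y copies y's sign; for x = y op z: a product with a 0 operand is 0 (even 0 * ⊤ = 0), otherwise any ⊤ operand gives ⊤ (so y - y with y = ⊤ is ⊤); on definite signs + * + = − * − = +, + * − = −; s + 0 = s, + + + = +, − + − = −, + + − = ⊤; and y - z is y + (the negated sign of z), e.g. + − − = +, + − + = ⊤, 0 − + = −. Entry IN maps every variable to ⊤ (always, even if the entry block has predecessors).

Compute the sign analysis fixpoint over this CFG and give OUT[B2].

Answer: {a: ⊤, b: ⊤, c: ⊤, d: +, e: ⊤, f: ⊤}

Trace:
Per-block solution:
  B0:  IN=(all ⊤)  OUT={d:+; rest ⊤}
  B1:  IN={d:+; rest ⊤}  OUT={d:+; rest ⊤}
  B2:  IN={d:+; rest ⊤}  OUT={d:+; rest ⊤}
  B3:  IN={d:+; rest ⊤}  OUT=(all ⊤)
  B4:  IN=(all ⊤)  OUT={f:-; rest ⊤}
  B5:  IN={f:-; rest ⊤}  OUT=(all ⊤)
  B6:  IN=(all ⊤)  OUT={d:-; rest ⊤}
  B7:  IN=(all ⊤)  OUT=(all ⊤)

Merge at B2: IN[B2] = OUT[B1] = {a: ⊤, b: ⊤, c: ⊤, d: +, e: ⊤, f: ⊤}
Applying B2's transfer function to that IN value gives OUT[B2] (row B2 above).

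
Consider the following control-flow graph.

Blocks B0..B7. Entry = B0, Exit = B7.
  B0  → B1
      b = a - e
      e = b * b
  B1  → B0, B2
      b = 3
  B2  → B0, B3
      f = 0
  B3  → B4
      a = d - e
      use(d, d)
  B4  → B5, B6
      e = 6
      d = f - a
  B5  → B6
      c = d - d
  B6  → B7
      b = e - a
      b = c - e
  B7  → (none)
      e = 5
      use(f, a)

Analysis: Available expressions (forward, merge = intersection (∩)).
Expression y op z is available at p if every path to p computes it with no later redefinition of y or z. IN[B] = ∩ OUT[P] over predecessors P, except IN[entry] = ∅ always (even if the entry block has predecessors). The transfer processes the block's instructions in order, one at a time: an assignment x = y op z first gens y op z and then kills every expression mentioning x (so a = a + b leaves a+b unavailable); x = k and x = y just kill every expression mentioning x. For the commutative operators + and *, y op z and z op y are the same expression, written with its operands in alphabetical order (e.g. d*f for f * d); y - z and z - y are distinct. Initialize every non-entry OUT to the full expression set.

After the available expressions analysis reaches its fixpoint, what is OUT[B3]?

Per-block solution:
  B0:  IN={}  OUT={b*b}
  B1:  IN={b*b}  OUT={}
  B2:  IN={}  OUT={}
  B3:  IN={}  OUT={d-e}
  B4:  IN={d-e}  OUT={f-a}
  B5:  IN={f-a}  OUT={d-d, f-a}
  B6:  IN={f-a}  OUT={c-e, e-a, f-a}
  B7:  IN={c-e, e-a, f-a}  OUT={f-a}

Merge at B3: IN[B3] = OUT[B2] = {}
Applying B3's transfer function to that IN value gives OUT[B3] (row B3 above).

Answer: {d-e}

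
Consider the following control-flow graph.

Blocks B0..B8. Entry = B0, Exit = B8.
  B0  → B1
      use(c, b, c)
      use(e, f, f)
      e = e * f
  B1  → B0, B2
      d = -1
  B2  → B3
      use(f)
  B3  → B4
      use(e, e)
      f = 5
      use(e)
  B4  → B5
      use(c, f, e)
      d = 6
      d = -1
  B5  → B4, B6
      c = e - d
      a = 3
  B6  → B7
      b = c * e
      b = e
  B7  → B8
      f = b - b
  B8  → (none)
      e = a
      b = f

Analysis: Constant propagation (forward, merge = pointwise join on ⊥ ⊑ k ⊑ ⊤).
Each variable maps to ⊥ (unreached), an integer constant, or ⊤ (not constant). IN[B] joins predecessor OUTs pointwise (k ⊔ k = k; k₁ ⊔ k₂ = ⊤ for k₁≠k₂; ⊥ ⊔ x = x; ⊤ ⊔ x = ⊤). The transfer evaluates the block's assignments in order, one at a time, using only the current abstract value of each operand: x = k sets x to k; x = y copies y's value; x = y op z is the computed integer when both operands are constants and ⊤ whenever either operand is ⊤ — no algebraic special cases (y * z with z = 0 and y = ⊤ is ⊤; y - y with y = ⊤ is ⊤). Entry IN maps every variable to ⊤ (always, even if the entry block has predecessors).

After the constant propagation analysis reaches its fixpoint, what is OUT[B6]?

Per-block solution:
  B0:   IN=(all ⊤)   OUT=(all ⊤)
  B1:   IN=(all ⊤)   OUT={d:-1; rest ⊤}
  B2:   IN={d:-1; rest ⊤}   OUT={d:-1; rest ⊤}
  B3:   IN={d:-1; rest ⊤}   OUT={d:-1, f:5; rest ⊤}
  B4:   IN={d:-1, f:5; rest ⊤}   OUT={d:-1, f:5; rest ⊤}
  B5:   IN={d:-1, f:5; rest ⊤}   OUT={a:3, d:-1, f:5; rest ⊤}
  B6:   IN={a:3, d:-1, f:5; rest ⊤}   OUT={a:3, d:-1, f:5; rest ⊤}
  B7:   IN={a:3, d:-1, f:5; rest ⊤}   OUT={a:3, d:-1; rest ⊤}
  B8:   IN={a:3, d:-1; rest ⊤}   OUT={a:3, d:-1, e:3; rest ⊤}

Merge at B6: IN[B6] = OUT[B5] = {a: 3, b: ⊤, c: ⊤, d: -1, e: ⊤, f: 5}
Applying B6's transfer function to that IN value gives OUT[B6] (row B6 above).

Answer: {a: 3, b: ⊤, c: ⊤, d: -1, e: ⊤, f: 5}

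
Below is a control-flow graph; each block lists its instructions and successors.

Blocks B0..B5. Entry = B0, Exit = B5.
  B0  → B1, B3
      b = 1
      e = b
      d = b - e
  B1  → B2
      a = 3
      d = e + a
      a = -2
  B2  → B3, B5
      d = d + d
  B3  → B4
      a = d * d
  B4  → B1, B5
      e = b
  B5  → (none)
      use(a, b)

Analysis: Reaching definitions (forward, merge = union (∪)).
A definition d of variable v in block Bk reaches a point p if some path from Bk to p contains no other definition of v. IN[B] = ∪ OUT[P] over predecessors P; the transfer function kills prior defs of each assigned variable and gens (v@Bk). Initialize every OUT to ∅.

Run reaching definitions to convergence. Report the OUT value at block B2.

Per-block solution:
  B0:  IN={}  OUT={b@B0, d@B0, e@B0}
  B1:  IN={a@B3, b@B0, d@B0, d@B2, e@B0, e@B4}  OUT={a@B1, b@B0, d@B1, e@B0, e@B4}
  B2:  IN={a@B1, b@B0, d@B1, e@B0, e@B4}  OUT={a@B1, b@B0, d@B2, e@B0, e@B4}
  B3:  IN={a@B1, b@B0, d@B0, d@B2, e@B0, e@B4}  OUT={a@B3, b@B0, d@B0, d@B2, e@B0, e@B4}
  B4:  IN={a@B3, b@B0, d@B0, d@B2, e@B0, e@B4}  OUT={a@B3, b@B0, d@B0, d@B2, e@B4}
  B5:  IN={a@B1, a@B3, b@B0, d@B0, d@B2, e@B0, e@B4}  OUT={a@B1, a@B3, b@B0, d@B0, d@B2, e@B0, e@B4}

Merge at B2: IN[B2] = OUT[B1] = {a@B1, b@B0, d@B1, e@B0, e@B4}
Applying B2's transfer function to that IN value gives OUT[B2] (row B2 above).

Answer: {a@B1, b@B0, d@B2, e@B0, e@B4}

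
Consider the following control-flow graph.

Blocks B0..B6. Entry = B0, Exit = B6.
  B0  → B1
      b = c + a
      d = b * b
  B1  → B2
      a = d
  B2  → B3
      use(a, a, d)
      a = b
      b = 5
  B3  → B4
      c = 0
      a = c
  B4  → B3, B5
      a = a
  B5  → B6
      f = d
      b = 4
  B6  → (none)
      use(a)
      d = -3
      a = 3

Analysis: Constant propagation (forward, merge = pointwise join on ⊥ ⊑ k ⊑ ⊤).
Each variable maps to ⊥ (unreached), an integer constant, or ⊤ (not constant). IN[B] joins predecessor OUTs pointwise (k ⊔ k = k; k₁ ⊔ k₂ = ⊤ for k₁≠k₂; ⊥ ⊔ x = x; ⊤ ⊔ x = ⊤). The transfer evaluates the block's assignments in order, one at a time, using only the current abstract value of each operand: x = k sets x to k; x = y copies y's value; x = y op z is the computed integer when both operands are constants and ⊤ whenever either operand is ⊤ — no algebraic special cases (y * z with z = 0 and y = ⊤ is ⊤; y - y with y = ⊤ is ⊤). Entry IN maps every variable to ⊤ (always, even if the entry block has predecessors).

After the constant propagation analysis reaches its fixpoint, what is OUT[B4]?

Per-block solution:
  B0: | IN=(all ⊤) | OUT=(all ⊤)
  B1: | IN=(all ⊤) | OUT=(all ⊤)
  B2: | IN=(all ⊤) | OUT={b:5; rest ⊤}
  B3: | IN={b:5; rest ⊤} | OUT={a:0, b:5, c:0; rest ⊤}
  B4: | IN={a:0, b:5, c:0; rest ⊤} | OUT={a:0, b:5, c:0; rest ⊤}
  B5: | IN={a:0, b:5, c:0; rest ⊤} | OUT={a:0, b:4, c:0; rest ⊤}
  B6: | IN={a:0, b:4, c:0; rest ⊤} | OUT={a:3, b:4, c:0, d:-3; rest ⊤}

Merge at B4: IN[B4] = OUT[B3] = {a: 0, b: 5, c: 0, d: ⊤, e: ⊤, f: ⊤}
Applying B4's transfer function to that IN value gives OUT[B4] (row B4 above).

Answer: {a: 0, b: 5, c: 0, d: ⊤, e: ⊤, f: ⊤}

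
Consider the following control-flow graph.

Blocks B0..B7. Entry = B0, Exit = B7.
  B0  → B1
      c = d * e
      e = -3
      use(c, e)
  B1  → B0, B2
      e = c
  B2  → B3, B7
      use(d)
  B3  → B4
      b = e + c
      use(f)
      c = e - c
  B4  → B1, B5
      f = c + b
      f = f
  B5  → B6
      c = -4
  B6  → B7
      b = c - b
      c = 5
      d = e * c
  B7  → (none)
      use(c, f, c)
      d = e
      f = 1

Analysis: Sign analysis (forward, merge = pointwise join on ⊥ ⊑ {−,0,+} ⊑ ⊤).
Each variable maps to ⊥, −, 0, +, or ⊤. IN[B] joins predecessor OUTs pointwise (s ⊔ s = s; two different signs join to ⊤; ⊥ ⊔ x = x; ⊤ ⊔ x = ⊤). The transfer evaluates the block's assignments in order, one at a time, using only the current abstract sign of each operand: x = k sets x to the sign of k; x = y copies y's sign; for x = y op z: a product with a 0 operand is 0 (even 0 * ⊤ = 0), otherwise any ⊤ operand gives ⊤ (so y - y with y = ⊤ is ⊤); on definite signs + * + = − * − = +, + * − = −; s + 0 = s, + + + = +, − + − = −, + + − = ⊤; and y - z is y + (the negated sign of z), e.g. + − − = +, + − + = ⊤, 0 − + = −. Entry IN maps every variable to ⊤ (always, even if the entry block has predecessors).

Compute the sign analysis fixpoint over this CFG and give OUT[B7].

Fixpoint table:
  B0:  IN=(all ⊤)  OUT={e:-; rest ⊤}
  B1:  IN=(all ⊤)  OUT=(all ⊤)
  B2:  IN=(all ⊤)  OUT=(all ⊤)
  B3:  IN=(all ⊤)  OUT=(all ⊤)
  B4:  IN=(all ⊤)  OUT=(all ⊤)
  B5:  IN=(all ⊤)  OUT={c:-; rest ⊤}
  B6:  IN={c:-; rest ⊤}  OUT={c:+; rest ⊤}
  B7:  IN=(all ⊤)  OUT={f:+; rest ⊤}

Merge at B7: IN[B7] = OUT[B2] ⊔ OUT[B6] = {a: ⊤, b: ⊤, c: ⊤, d: ⊤, e: ⊤, f: ⊤}
Applying B7's transfer function to that IN value gives OUT[B7] (row B7 above).

Answer: {a: ⊤, b: ⊤, c: ⊤, d: ⊤, e: ⊤, f: +}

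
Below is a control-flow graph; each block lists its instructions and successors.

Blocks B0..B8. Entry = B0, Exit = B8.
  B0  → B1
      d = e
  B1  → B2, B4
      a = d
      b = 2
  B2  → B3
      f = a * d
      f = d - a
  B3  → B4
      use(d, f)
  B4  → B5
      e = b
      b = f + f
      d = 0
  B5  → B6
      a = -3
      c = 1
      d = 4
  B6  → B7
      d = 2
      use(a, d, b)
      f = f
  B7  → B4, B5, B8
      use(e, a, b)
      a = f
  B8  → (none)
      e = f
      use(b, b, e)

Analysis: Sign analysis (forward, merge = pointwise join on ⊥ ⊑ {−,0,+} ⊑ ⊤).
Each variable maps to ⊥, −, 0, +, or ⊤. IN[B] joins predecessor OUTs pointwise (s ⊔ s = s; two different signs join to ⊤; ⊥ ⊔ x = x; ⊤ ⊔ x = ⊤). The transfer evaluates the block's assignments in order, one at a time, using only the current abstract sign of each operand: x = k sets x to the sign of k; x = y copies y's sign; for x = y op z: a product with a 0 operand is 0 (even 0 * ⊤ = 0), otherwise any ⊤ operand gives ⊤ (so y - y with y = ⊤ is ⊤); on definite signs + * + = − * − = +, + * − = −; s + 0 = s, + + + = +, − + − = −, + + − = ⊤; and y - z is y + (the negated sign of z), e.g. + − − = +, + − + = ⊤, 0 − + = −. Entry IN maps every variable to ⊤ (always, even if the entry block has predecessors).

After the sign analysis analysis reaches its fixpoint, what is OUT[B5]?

Per-block solution:
  B0: | IN=(all ⊤) | OUT=(all ⊤)
  B1: | IN=(all ⊤) | OUT={b:+; rest ⊤}
  B2: | IN={b:+; rest ⊤} | OUT={b:+; rest ⊤}
  B3: | IN={b:+; rest ⊤} | OUT={b:+; rest ⊤}
  B4: | IN=(all ⊤) | OUT={d:0; rest ⊤}
  B5: | IN=(all ⊤) | OUT={a:-, c:+, d:+; rest ⊤}
  B6: | IN={a:-, c:+, d:+; rest ⊤} | OUT={a:-, c:+, d:+; rest ⊤}
  B7: | IN={a:-, c:+, d:+; rest ⊤} | OUT={c:+, d:+; rest ⊤}
  B8: | IN={c:+, d:+; rest ⊤} | OUT={c:+, d:+; rest ⊤}

Merge at B5: IN[B5] = OUT[B4] ⊔ OUT[B7] = {a: ⊤, b: ⊤, c: ⊤, d: ⊤, e: ⊤, f: ⊤}
Applying B5's transfer function to that IN value gives OUT[B5] (row B5 above).

Answer: {a: -, b: ⊤, c: +, d: +, e: ⊤, f: ⊤}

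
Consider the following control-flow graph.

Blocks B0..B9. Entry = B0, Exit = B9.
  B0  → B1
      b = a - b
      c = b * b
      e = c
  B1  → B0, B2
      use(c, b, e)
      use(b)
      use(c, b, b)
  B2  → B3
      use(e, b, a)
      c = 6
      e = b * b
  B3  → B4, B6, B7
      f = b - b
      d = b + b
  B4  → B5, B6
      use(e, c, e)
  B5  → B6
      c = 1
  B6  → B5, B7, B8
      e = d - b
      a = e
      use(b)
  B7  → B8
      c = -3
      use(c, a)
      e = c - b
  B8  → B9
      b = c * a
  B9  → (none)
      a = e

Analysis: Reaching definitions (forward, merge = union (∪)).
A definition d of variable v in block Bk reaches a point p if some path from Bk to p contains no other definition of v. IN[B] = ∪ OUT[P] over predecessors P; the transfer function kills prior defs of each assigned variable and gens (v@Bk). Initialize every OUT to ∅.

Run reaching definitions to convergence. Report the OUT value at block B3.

Answer: {b@B0, c@B2, d@B3, e@B2, f@B3}

Derivation:
Fixpoint table:
  B0: | IN={b@B0, c@B0, e@B0} | OUT={b@B0, c@B0, e@B0}
  B1: | IN={b@B0, c@B0, e@B0} | OUT={b@B0, c@B0, e@B0}
  B2: | IN={b@B0, c@B0, e@B0} | OUT={b@B0, c@B2, e@B2}
  B3: | IN={b@B0, c@B2, e@B2} | OUT={b@B0, c@B2, d@B3, e@B2, f@B3}
  B4: | IN={b@B0, c@B2, d@B3, e@B2, f@B3} | OUT={b@B0, c@B2, d@B3, e@B2, f@B3}
  B5: | IN={a@B6, b@B0, c@B2, c@B5, d@B3, e@B2, e@B6, f@B3} | OUT={a@B6, b@B0, c@B5, d@B3, e@B2, e@B6, f@B3}
  B6: | IN={a@B6, b@B0, c@B2, c@B5, d@B3, e@B2, e@B6, f@B3} | OUT={a@B6, b@B0, c@B2, c@B5, d@B3, e@B6, f@B3}
  B7: | IN={a@B6, b@B0, c@B2, c@B5, d@B3, e@B2, e@B6, f@B3} | OUT={a@B6, b@B0, c@B7, d@B3, e@B7, f@B3}
  B8: | IN={a@B6, b@B0, c@B2, c@B5, c@B7, d@B3, e@B6, e@B7, f@B3} | OUT={a@B6, b@B8, c@B2, c@B5, c@B7, d@B3, e@B6, e@B7, f@B3}
  B9: | IN={a@B6, b@B8, c@B2, c@B5, c@B7, d@B3, e@B6, e@B7, f@B3} | OUT={a@B9, b@B8, c@B2, c@B5, c@B7, d@B3, e@B6, e@B7, f@B3}

Merge at B3: IN[B3] = OUT[B2] = {b@B0, c@B2, e@B2}
Applying B3's transfer function to that IN value gives OUT[B3] (row B3 above).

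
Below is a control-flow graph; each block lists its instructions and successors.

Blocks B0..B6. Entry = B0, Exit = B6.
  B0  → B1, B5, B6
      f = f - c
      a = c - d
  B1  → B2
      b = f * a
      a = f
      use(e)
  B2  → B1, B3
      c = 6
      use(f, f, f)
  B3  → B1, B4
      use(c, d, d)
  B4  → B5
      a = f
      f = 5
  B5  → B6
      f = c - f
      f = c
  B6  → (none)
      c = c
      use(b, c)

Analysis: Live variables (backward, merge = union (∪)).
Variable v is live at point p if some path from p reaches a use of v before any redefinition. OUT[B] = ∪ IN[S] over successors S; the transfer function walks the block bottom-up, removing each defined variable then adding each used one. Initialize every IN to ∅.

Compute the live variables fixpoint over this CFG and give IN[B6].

Per-block solution:
  B0: | IN={b, c, d, e, f} | OUT={a, b, c, d, e, f}
  B1: | IN={a, d, e, f} | OUT={a, b, d, e, f}
  B2: | IN={a, b, d, e, f} | OUT={a, b, c, d, e, f}
  B3: | IN={a, b, c, d, e, f} | OUT={a, b, c, d, e, f}
  B4: | IN={b, c, f} | OUT={b, c, f}
  B5: | IN={b, c, f} | OUT={b, c}
  B6: | IN={b, c} | OUT={}

B6 is the boundary node: OUT[B6] = {}
Applying B6's transfer function to that OUT value gives IN[B6] (row B6 above).

Answer: {b, c}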